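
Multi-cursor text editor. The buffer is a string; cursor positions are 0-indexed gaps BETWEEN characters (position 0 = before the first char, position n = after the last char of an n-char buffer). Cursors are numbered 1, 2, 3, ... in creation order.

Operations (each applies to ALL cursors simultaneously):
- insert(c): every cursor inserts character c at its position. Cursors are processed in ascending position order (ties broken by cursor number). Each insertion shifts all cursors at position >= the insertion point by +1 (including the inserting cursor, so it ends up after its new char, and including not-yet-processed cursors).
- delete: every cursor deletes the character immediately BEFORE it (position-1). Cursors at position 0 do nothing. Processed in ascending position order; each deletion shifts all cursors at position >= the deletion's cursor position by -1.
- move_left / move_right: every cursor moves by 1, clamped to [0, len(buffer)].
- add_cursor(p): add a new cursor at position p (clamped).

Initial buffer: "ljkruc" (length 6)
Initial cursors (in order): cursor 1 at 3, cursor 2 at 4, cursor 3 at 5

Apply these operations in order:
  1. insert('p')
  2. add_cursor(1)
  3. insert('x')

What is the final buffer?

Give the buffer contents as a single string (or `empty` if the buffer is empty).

Answer: lxjkpxrpxupxc

Derivation:
After op 1 (insert('p')): buffer="ljkprpupc" (len 9), cursors c1@4 c2@6 c3@8, authorship ...1.2.3.
After op 2 (add_cursor(1)): buffer="ljkprpupc" (len 9), cursors c4@1 c1@4 c2@6 c3@8, authorship ...1.2.3.
After op 3 (insert('x')): buffer="lxjkpxrpxupxc" (len 13), cursors c4@2 c1@6 c2@9 c3@12, authorship .4..11.22.33.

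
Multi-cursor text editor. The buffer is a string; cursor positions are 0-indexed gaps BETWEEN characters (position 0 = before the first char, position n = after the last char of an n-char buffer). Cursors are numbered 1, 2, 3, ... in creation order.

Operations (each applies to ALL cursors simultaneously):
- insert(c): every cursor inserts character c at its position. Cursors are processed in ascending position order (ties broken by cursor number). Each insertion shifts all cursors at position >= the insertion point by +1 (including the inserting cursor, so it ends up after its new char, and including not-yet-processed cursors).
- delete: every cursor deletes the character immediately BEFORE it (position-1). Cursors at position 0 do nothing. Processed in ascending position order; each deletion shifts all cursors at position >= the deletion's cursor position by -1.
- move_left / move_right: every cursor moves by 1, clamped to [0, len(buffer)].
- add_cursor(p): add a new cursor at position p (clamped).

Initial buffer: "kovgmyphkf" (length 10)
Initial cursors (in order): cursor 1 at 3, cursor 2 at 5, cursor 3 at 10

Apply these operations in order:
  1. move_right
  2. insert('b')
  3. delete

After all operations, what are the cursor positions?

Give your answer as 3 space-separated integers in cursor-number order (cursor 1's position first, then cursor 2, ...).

After op 1 (move_right): buffer="kovgmyphkf" (len 10), cursors c1@4 c2@6 c3@10, authorship ..........
After op 2 (insert('b')): buffer="kovgbmybphkfb" (len 13), cursors c1@5 c2@8 c3@13, authorship ....1..2....3
After op 3 (delete): buffer="kovgmyphkf" (len 10), cursors c1@4 c2@6 c3@10, authorship ..........

Answer: 4 6 10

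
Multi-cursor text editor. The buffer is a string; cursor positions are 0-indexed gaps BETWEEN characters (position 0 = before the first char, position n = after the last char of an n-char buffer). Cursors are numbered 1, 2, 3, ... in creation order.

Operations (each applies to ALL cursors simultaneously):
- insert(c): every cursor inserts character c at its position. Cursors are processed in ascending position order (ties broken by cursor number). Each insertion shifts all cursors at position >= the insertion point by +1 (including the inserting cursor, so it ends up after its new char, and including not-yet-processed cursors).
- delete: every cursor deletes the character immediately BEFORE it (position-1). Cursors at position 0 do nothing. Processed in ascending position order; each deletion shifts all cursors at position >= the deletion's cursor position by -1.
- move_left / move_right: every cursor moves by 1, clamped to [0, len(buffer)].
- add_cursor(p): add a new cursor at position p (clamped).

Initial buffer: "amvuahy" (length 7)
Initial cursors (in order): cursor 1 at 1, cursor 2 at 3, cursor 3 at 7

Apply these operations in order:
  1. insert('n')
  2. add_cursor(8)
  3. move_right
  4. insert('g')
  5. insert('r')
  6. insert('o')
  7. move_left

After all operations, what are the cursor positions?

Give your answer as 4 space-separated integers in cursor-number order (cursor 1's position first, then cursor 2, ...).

Answer: 5 11 21 17

Derivation:
After op 1 (insert('n')): buffer="anmvnuahyn" (len 10), cursors c1@2 c2@5 c3@10, authorship .1..2....3
After op 2 (add_cursor(8)): buffer="anmvnuahyn" (len 10), cursors c1@2 c2@5 c4@8 c3@10, authorship .1..2....3
After op 3 (move_right): buffer="anmvnuahyn" (len 10), cursors c1@3 c2@6 c4@9 c3@10, authorship .1..2....3
After op 4 (insert('g')): buffer="anmgvnugahygng" (len 14), cursors c1@4 c2@8 c4@12 c3@14, authorship .1.1.2.2...433
After op 5 (insert('r')): buffer="anmgrvnugrahygrngr" (len 18), cursors c1@5 c2@10 c4@15 c3@18, authorship .1.11.2.22...44333
After op 6 (insert('o')): buffer="anmgrovnugroahygrongro" (len 22), cursors c1@6 c2@12 c4@18 c3@22, authorship .1.111.2.222...4443333
After op 7 (move_left): buffer="anmgrovnugroahygrongro" (len 22), cursors c1@5 c2@11 c4@17 c3@21, authorship .1.111.2.222...4443333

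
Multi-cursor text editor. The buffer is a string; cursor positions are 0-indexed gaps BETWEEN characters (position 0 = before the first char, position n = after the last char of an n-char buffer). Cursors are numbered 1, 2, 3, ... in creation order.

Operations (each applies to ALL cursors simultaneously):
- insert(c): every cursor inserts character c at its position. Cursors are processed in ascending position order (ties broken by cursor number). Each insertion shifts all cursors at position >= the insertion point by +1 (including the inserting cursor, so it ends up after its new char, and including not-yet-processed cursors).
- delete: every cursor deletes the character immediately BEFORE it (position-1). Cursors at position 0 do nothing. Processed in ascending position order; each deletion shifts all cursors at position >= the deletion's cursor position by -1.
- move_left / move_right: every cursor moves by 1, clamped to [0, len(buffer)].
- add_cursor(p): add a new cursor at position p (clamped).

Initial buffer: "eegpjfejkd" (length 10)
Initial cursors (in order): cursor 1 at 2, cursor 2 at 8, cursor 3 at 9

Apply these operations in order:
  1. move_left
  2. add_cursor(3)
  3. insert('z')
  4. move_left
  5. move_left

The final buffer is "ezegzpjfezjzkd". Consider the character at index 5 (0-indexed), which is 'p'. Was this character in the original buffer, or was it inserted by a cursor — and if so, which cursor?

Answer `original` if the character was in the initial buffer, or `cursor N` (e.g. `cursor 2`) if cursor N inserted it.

Answer: original

Derivation:
After op 1 (move_left): buffer="eegpjfejkd" (len 10), cursors c1@1 c2@7 c3@8, authorship ..........
After op 2 (add_cursor(3)): buffer="eegpjfejkd" (len 10), cursors c1@1 c4@3 c2@7 c3@8, authorship ..........
After op 3 (insert('z')): buffer="ezegzpjfezjzkd" (len 14), cursors c1@2 c4@5 c2@10 c3@12, authorship .1..4....2.3..
After op 4 (move_left): buffer="ezegzpjfezjzkd" (len 14), cursors c1@1 c4@4 c2@9 c3@11, authorship .1..4....2.3..
After op 5 (move_left): buffer="ezegzpjfezjzkd" (len 14), cursors c1@0 c4@3 c2@8 c3@10, authorship .1..4....2.3..
Authorship (.=original, N=cursor N): . 1 . . 4 . . . . 2 . 3 . .
Index 5: author = original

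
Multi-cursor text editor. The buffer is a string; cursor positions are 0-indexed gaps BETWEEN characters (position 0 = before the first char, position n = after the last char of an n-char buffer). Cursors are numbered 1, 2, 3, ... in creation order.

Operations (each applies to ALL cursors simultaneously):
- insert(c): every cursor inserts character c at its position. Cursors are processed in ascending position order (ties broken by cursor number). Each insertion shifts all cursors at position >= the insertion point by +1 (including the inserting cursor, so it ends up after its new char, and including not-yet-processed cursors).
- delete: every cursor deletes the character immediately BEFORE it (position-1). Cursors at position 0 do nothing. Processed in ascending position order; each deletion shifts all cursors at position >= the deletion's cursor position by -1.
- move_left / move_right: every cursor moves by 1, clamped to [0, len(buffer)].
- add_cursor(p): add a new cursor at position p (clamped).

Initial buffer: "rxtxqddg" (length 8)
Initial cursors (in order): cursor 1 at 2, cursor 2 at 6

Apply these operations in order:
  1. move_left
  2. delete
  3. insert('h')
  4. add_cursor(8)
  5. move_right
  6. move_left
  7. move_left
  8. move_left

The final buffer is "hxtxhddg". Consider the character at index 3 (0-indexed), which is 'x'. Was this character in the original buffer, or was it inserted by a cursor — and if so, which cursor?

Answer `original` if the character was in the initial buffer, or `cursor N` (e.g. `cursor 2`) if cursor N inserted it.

Answer: original

Derivation:
After op 1 (move_left): buffer="rxtxqddg" (len 8), cursors c1@1 c2@5, authorship ........
After op 2 (delete): buffer="xtxddg" (len 6), cursors c1@0 c2@3, authorship ......
After op 3 (insert('h')): buffer="hxtxhddg" (len 8), cursors c1@1 c2@5, authorship 1...2...
After op 4 (add_cursor(8)): buffer="hxtxhddg" (len 8), cursors c1@1 c2@5 c3@8, authorship 1...2...
After op 5 (move_right): buffer="hxtxhddg" (len 8), cursors c1@2 c2@6 c3@8, authorship 1...2...
After op 6 (move_left): buffer="hxtxhddg" (len 8), cursors c1@1 c2@5 c3@7, authorship 1...2...
After op 7 (move_left): buffer="hxtxhddg" (len 8), cursors c1@0 c2@4 c3@6, authorship 1...2...
After op 8 (move_left): buffer="hxtxhddg" (len 8), cursors c1@0 c2@3 c3@5, authorship 1...2...
Authorship (.=original, N=cursor N): 1 . . . 2 . . .
Index 3: author = original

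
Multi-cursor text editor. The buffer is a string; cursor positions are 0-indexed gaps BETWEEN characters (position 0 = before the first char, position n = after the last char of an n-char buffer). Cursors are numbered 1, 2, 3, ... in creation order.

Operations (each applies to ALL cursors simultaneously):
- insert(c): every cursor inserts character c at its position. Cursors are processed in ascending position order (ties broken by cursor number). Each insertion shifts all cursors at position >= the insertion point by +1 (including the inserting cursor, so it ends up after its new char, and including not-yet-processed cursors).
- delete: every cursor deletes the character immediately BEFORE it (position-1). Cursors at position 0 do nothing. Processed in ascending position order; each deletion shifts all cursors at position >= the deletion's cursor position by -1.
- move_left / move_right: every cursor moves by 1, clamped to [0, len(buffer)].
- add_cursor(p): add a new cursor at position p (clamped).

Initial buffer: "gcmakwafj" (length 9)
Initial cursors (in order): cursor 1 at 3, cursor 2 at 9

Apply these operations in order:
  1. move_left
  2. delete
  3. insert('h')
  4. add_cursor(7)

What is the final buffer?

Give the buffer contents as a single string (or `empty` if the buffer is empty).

Answer: ghmakwahj

Derivation:
After op 1 (move_left): buffer="gcmakwafj" (len 9), cursors c1@2 c2@8, authorship .........
After op 2 (delete): buffer="gmakwaj" (len 7), cursors c1@1 c2@6, authorship .......
After op 3 (insert('h')): buffer="ghmakwahj" (len 9), cursors c1@2 c2@8, authorship .1.....2.
After op 4 (add_cursor(7)): buffer="ghmakwahj" (len 9), cursors c1@2 c3@7 c2@8, authorship .1.....2.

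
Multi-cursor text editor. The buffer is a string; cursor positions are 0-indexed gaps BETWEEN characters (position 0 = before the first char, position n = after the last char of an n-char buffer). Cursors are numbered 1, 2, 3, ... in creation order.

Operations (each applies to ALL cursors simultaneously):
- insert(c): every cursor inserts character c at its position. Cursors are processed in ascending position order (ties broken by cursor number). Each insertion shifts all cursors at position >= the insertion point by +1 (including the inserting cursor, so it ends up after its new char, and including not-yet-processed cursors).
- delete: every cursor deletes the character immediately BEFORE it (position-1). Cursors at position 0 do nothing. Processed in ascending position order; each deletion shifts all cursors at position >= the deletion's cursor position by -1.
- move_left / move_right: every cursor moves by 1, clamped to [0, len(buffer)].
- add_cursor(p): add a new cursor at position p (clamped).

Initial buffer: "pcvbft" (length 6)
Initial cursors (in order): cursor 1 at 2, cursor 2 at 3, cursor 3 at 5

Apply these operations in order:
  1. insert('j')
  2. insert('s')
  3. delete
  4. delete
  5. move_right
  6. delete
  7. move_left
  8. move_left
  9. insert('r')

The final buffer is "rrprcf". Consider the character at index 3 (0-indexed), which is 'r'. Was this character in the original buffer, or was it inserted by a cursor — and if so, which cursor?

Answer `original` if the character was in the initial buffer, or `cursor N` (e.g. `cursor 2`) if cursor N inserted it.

After op 1 (insert('j')): buffer="pcjvjbfjt" (len 9), cursors c1@3 c2@5 c3@8, authorship ..1.2..3.
After op 2 (insert('s')): buffer="pcjsvjsbfjst" (len 12), cursors c1@4 c2@7 c3@11, authorship ..11.22..33.
After op 3 (delete): buffer="pcjvjbfjt" (len 9), cursors c1@3 c2@5 c3@8, authorship ..1.2..3.
After op 4 (delete): buffer="pcvbft" (len 6), cursors c1@2 c2@3 c3@5, authorship ......
After op 5 (move_right): buffer="pcvbft" (len 6), cursors c1@3 c2@4 c3@6, authorship ......
After op 6 (delete): buffer="pcf" (len 3), cursors c1@2 c2@2 c3@3, authorship ...
After op 7 (move_left): buffer="pcf" (len 3), cursors c1@1 c2@1 c3@2, authorship ...
After op 8 (move_left): buffer="pcf" (len 3), cursors c1@0 c2@0 c3@1, authorship ...
After op 9 (insert('r')): buffer="rrprcf" (len 6), cursors c1@2 c2@2 c3@4, authorship 12.3..
Authorship (.=original, N=cursor N): 1 2 . 3 . .
Index 3: author = 3

Answer: cursor 3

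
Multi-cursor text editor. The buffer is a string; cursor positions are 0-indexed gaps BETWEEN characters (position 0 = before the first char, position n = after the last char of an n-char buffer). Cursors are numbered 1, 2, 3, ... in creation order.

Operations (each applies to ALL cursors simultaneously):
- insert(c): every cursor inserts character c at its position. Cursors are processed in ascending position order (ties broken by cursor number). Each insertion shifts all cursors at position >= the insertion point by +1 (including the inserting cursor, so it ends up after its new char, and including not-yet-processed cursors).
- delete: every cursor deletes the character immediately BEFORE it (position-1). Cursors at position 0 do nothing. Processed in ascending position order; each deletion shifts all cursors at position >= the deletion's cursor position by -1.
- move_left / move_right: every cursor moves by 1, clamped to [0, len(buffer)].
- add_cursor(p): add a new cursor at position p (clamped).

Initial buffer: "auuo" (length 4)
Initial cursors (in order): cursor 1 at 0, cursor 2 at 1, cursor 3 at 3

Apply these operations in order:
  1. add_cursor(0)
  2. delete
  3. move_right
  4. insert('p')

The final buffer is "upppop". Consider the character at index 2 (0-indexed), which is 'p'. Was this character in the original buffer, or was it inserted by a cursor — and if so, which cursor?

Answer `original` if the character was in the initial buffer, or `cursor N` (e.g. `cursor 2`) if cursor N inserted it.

After op 1 (add_cursor(0)): buffer="auuo" (len 4), cursors c1@0 c4@0 c2@1 c3@3, authorship ....
After op 2 (delete): buffer="uo" (len 2), cursors c1@0 c2@0 c4@0 c3@1, authorship ..
After op 3 (move_right): buffer="uo" (len 2), cursors c1@1 c2@1 c4@1 c3@2, authorship ..
After op 4 (insert('p')): buffer="upppop" (len 6), cursors c1@4 c2@4 c4@4 c3@6, authorship .124.3
Authorship (.=original, N=cursor N): . 1 2 4 . 3
Index 2: author = 2

Answer: cursor 2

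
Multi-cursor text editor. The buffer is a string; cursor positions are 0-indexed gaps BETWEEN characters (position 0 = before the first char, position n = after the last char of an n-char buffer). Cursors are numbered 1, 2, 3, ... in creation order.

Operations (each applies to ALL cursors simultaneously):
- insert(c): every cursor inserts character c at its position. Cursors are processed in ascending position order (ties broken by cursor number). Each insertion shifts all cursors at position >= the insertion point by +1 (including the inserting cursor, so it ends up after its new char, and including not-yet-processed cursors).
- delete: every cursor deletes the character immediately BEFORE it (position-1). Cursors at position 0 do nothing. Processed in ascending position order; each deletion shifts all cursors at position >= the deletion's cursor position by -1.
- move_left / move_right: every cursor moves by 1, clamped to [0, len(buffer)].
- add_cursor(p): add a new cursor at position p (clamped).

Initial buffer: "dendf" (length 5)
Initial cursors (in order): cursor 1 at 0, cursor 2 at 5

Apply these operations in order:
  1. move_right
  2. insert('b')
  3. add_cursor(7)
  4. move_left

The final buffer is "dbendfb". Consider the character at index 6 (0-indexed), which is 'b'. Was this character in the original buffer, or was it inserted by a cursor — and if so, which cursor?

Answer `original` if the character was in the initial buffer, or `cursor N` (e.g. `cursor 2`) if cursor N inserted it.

Answer: cursor 2

Derivation:
After op 1 (move_right): buffer="dendf" (len 5), cursors c1@1 c2@5, authorship .....
After op 2 (insert('b')): buffer="dbendfb" (len 7), cursors c1@2 c2@7, authorship .1....2
After op 3 (add_cursor(7)): buffer="dbendfb" (len 7), cursors c1@2 c2@7 c3@7, authorship .1....2
After op 4 (move_left): buffer="dbendfb" (len 7), cursors c1@1 c2@6 c3@6, authorship .1....2
Authorship (.=original, N=cursor N): . 1 . . . . 2
Index 6: author = 2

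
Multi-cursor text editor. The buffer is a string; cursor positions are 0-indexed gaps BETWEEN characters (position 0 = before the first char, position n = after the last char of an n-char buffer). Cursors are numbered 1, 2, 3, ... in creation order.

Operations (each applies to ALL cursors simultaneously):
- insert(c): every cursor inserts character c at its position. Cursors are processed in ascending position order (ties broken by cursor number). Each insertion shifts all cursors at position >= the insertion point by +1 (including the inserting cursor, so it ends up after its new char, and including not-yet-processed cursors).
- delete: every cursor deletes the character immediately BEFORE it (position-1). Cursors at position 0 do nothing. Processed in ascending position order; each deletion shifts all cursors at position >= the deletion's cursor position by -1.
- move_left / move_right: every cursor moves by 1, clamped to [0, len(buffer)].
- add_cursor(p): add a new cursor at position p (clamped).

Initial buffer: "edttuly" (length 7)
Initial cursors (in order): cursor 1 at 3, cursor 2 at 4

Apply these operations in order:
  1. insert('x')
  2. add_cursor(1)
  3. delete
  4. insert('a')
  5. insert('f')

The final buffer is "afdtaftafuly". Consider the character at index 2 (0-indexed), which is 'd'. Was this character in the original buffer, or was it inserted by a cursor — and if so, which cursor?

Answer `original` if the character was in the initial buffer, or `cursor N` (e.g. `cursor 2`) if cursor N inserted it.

After op 1 (insert('x')): buffer="edtxtxuly" (len 9), cursors c1@4 c2@6, authorship ...1.2...
After op 2 (add_cursor(1)): buffer="edtxtxuly" (len 9), cursors c3@1 c1@4 c2@6, authorship ...1.2...
After op 3 (delete): buffer="dttuly" (len 6), cursors c3@0 c1@2 c2@3, authorship ......
After op 4 (insert('a')): buffer="adtatauly" (len 9), cursors c3@1 c1@4 c2@6, authorship 3..1.2...
After op 5 (insert('f')): buffer="afdtaftafuly" (len 12), cursors c3@2 c1@6 c2@9, authorship 33..11.22...
Authorship (.=original, N=cursor N): 3 3 . . 1 1 . 2 2 . . .
Index 2: author = original

Answer: original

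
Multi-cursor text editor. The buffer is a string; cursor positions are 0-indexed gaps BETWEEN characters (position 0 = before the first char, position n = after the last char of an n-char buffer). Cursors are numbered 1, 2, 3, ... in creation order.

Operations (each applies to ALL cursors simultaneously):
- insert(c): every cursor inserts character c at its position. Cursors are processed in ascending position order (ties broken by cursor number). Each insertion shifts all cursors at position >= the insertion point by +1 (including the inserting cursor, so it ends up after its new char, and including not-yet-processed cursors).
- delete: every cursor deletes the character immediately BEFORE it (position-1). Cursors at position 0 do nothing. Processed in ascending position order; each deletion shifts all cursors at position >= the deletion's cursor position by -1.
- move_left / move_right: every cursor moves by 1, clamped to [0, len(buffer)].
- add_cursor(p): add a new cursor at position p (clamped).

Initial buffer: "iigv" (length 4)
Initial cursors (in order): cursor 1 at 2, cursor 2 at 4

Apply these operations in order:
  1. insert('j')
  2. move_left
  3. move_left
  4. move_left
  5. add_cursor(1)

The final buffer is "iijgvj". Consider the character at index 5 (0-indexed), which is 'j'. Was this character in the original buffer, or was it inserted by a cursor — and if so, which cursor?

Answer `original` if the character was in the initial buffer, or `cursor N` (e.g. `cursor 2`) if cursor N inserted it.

Answer: cursor 2

Derivation:
After op 1 (insert('j')): buffer="iijgvj" (len 6), cursors c1@3 c2@6, authorship ..1..2
After op 2 (move_left): buffer="iijgvj" (len 6), cursors c1@2 c2@5, authorship ..1..2
After op 3 (move_left): buffer="iijgvj" (len 6), cursors c1@1 c2@4, authorship ..1..2
After op 4 (move_left): buffer="iijgvj" (len 6), cursors c1@0 c2@3, authorship ..1..2
After op 5 (add_cursor(1)): buffer="iijgvj" (len 6), cursors c1@0 c3@1 c2@3, authorship ..1..2
Authorship (.=original, N=cursor N): . . 1 . . 2
Index 5: author = 2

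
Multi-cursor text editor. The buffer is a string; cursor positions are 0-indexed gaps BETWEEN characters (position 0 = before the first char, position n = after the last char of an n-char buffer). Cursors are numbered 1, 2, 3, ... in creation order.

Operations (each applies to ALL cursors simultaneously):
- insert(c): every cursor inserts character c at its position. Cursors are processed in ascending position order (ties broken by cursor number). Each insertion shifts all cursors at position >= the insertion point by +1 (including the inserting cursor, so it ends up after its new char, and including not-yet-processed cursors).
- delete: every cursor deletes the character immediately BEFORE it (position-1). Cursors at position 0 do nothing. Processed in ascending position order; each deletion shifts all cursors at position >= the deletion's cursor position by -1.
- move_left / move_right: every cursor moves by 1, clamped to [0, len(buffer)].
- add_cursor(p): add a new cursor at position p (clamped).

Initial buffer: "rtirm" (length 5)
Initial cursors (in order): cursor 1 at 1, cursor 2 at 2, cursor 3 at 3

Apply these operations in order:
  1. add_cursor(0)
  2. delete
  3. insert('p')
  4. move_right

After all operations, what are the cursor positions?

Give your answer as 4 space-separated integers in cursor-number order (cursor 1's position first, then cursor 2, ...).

After op 1 (add_cursor(0)): buffer="rtirm" (len 5), cursors c4@0 c1@1 c2@2 c3@3, authorship .....
After op 2 (delete): buffer="rm" (len 2), cursors c1@0 c2@0 c3@0 c4@0, authorship ..
After op 3 (insert('p')): buffer="pppprm" (len 6), cursors c1@4 c2@4 c3@4 c4@4, authorship 1234..
After op 4 (move_right): buffer="pppprm" (len 6), cursors c1@5 c2@5 c3@5 c4@5, authorship 1234..

Answer: 5 5 5 5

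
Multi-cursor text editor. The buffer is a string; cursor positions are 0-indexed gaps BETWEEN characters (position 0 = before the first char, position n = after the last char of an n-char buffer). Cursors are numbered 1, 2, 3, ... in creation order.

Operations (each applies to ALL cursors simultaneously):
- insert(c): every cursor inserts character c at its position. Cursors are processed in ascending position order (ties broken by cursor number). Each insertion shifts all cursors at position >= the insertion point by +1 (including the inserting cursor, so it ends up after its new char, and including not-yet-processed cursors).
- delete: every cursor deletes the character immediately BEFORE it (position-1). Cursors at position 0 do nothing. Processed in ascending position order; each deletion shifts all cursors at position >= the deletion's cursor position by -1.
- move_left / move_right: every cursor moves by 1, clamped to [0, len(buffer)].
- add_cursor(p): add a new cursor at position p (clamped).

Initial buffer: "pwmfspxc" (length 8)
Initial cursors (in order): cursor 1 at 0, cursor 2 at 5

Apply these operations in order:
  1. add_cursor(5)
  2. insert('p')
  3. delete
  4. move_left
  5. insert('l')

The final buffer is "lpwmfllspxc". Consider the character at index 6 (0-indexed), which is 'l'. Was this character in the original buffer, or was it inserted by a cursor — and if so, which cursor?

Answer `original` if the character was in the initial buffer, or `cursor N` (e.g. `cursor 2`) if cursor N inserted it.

Answer: cursor 3

Derivation:
After op 1 (add_cursor(5)): buffer="pwmfspxc" (len 8), cursors c1@0 c2@5 c3@5, authorship ........
After op 2 (insert('p')): buffer="ppwmfspppxc" (len 11), cursors c1@1 c2@8 c3@8, authorship 1.....23...
After op 3 (delete): buffer="pwmfspxc" (len 8), cursors c1@0 c2@5 c3@5, authorship ........
After op 4 (move_left): buffer="pwmfspxc" (len 8), cursors c1@0 c2@4 c3@4, authorship ........
After op 5 (insert('l')): buffer="lpwmfllspxc" (len 11), cursors c1@1 c2@7 c3@7, authorship 1....23....
Authorship (.=original, N=cursor N): 1 . . . . 2 3 . . . .
Index 6: author = 3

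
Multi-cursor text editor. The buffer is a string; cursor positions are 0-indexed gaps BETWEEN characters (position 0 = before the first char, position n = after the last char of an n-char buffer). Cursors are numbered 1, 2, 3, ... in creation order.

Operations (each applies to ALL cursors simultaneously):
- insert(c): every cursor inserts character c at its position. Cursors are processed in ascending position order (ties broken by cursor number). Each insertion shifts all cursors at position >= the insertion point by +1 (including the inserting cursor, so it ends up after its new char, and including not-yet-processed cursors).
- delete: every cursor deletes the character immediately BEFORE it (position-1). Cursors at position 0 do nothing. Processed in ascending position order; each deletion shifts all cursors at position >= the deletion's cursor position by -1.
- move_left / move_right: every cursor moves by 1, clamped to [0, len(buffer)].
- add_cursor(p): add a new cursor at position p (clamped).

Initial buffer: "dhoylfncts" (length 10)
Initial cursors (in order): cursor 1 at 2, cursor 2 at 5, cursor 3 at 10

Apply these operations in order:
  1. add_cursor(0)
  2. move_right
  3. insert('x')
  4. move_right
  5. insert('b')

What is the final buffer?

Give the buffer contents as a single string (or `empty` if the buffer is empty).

After op 1 (add_cursor(0)): buffer="dhoylfncts" (len 10), cursors c4@0 c1@2 c2@5 c3@10, authorship ..........
After op 2 (move_right): buffer="dhoylfncts" (len 10), cursors c4@1 c1@3 c2@6 c3@10, authorship ..........
After op 3 (insert('x')): buffer="dxhoxylfxnctsx" (len 14), cursors c4@2 c1@5 c2@9 c3@14, authorship .4..1...2....3
After op 4 (move_right): buffer="dxhoxylfxnctsx" (len 14), cursors c4@3 c1@6 c2@10 c3@14, authorship .4..1...2....3
After op 5 (insert('b')): buffer="dxhboxyblfxnbctsxb" (len 18), cursors c4@4 c1@8 c2@13 c3@18, authorship .4.4.1.1..2.2...33

Answer: dxhboxyblfxnbctsxb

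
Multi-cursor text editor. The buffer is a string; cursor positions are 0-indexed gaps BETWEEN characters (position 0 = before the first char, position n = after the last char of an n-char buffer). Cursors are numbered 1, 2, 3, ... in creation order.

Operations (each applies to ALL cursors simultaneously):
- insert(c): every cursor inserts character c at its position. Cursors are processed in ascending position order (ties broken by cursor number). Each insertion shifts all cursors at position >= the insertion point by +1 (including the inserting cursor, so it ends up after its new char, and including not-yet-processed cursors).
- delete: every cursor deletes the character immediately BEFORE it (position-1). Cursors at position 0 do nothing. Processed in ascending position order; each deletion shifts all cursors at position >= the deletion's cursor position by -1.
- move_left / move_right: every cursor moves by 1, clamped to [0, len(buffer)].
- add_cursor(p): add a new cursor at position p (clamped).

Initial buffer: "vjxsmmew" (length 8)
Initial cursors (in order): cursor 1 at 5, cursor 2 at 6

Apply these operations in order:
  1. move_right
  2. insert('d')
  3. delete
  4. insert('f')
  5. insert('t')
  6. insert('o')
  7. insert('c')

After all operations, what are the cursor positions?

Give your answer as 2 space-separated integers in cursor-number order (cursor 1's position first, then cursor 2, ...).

Answer: 10 15

Derivation:
After op 1 (move_right): buffer="vjxsmmew" (len 8), cursors c1@6 c2@7, authorship ........
After op 2 (insert('d')): buffer="vjxsmmdedw" (len 10), cursors c1@7 c2@9, authorship ......1.2.
After op 3 (delete): buffer="vjxsmmew" (len 8), cursors c1@6 c2@7, authorship ........
After op 4 (insert('f')): buffer="vjxsmmfefw" (len 10), cursors c1@7 c2@9, authorship ......1.2.
After op 5 (insert('t')): buffer="vjxsmmfteftw" (len 12), cursors c1@8 c2@11, authorship ......11.22.
After op 6 (insert('o')): buffer="vjxsmmftoeftow" (len 14), cursors c1@9 c2@13, authorship ......111.222.
After op 7 (insert('c')): buffer="vjxsmmftoceftocw" (len 16), cursors c1@10 c2@15, authorship ......1111.2222.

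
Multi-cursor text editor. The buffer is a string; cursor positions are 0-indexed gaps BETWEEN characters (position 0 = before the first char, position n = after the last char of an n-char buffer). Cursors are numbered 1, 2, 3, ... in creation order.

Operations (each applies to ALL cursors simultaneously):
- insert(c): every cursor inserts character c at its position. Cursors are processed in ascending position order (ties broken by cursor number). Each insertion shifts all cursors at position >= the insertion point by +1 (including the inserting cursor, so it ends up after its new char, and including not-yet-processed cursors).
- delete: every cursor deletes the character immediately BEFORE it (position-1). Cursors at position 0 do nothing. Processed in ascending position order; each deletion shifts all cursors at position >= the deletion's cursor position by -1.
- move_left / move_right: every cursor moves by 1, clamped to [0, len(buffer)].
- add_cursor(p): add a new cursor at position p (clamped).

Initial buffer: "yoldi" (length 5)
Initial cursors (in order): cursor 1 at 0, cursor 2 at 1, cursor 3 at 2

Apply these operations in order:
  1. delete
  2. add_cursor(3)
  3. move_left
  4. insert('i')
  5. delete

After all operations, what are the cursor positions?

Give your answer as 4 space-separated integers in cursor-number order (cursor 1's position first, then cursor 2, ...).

After op 1 (delete): buffer="ldi" (len 3), cursors c1@0 c2@0 c3@0, authorship ...
After op 2 (add_cursor(3)): buffer="ldi" (len 3), cursors c1@0 c2@0 c3@0 c4@3, authorship ...
After op 3 (move_left): buffer="ldi" (len 3), cursors c1@0 c2@0 c3@0 c4@2, authorship ...
After op 4 (insert('i')): buffer="iiildii" (len 7), cursors c1@3 c2@3 c3@3 c4@6, authorship 123..4.
After op 5 (delete): buffer="ldi" (len 3), cursors c1@0 c2@0 c3@0 c4@2, authorship ...

Answer: 0 0 0 2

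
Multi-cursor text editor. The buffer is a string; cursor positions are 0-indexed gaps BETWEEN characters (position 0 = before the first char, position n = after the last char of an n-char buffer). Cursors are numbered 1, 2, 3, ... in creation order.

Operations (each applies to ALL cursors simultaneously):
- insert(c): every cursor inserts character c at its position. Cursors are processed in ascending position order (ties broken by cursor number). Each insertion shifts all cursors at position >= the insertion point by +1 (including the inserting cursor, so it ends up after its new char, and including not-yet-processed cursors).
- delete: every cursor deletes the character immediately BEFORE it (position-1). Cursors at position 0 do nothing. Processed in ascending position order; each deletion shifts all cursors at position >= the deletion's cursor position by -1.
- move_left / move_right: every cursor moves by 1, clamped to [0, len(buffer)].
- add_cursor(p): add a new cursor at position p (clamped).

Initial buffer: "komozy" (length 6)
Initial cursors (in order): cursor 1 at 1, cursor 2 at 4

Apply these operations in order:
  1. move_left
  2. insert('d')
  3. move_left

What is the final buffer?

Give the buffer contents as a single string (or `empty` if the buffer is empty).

Answer: dkomdozy

Derivation:
After op 1 (move_left): buffer="komozy" (len 6), cursors c1@0 c2@3, authorship ......
After op 2 (insert('d')): buffer="dkomdozy" (len 8), cursors c1@1 c2@5, authorship 1...2...
After op 3 (move_left): buffer="dkomdozy" (len 8), cursors c1@0 c2@4, authorship 1...2...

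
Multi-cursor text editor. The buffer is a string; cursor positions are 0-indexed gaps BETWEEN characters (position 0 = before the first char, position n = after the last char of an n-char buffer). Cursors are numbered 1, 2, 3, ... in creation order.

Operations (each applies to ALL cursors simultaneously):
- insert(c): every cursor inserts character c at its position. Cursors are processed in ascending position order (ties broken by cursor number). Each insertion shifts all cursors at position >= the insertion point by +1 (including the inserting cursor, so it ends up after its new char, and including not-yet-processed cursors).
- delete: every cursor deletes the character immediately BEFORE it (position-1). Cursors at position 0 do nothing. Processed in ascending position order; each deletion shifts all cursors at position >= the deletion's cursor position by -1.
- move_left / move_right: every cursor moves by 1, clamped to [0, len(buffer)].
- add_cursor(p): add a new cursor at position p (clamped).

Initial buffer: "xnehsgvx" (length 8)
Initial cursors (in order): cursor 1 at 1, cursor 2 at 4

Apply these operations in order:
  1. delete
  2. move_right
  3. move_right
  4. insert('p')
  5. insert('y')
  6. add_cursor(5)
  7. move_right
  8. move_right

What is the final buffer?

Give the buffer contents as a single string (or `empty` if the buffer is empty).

After op 1 (delete): buffer="nesgvx" (len 6), cursors c1@0 c2@2, authorship ......
After op 2 (move_right): buffer="nesgvx" (len 6), cursors c1@1 c2@3, authorship ......
After op 3 (move_right): buffer="nesgvx" (len 6), cursors c1@2 c2@4, authorship ......
After op 4 (insert('p')): buffer="nepsgpvx" (len 8), cursors c1@3 c2@6, authorship ..1..2..
After op 5 (insert('y')): buffer="nepysgpyvx" (len 10), cursors c1@4 c2@8, authorship ..11..22..
After op 6 (add_cursor(5)): buffer="nepysgpyvx" (len 10), cursors c1@4 c3@5 c2@8, authorship ..11..22..
After op 7 (move_right): buffer="nepysgpyvx" (len 10), cursors c1@5 c3@6 c2@9, authorship ..11..22..
After op 8 (move_right): buffer="nepysgpyvx" (len 10), cursors c1@6 c3@7 c2@10, authorship ..11..22..

Answer: nepysgpyvx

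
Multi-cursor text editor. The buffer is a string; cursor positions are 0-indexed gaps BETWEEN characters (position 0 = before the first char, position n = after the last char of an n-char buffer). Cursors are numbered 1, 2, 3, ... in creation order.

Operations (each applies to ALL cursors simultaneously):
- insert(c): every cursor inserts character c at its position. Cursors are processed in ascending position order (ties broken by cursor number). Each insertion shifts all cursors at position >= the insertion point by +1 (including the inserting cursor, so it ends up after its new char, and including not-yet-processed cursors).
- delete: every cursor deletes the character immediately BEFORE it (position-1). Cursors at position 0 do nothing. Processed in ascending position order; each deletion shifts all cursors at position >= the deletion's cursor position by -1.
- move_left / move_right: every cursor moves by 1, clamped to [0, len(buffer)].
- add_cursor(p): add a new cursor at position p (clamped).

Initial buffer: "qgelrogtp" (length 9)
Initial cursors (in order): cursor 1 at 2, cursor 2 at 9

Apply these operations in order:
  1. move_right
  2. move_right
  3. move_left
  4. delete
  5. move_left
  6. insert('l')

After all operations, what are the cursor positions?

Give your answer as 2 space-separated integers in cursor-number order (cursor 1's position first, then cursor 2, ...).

Answer: 2 7

Derivation:
After op 1 (move_right): buffer="qgelrogtp" (len 9), cursors c1@3 c2@9, authorship .........
After op 2 (move_right): buffer="qgelrogtp" (len 9), cursors c1@4 c2@9, authorship .........
After op 3 (move_left): buffer="qgelrogtp" (len 9), cursors c1@3 c2@8, authorship .........
After op 4 (delete): buffer="qglrogp" (len 7), cursors c1@2 c2@6, authorship .......
After op 5 (move_left): buffer="qglrogp" (len 7), cursors c1@1 c2@5, authorship .......
After op 6 (insert('l')): buffer="qlglrolgp" (len 9), cursors c1@2 c2@7, authorship .1....2..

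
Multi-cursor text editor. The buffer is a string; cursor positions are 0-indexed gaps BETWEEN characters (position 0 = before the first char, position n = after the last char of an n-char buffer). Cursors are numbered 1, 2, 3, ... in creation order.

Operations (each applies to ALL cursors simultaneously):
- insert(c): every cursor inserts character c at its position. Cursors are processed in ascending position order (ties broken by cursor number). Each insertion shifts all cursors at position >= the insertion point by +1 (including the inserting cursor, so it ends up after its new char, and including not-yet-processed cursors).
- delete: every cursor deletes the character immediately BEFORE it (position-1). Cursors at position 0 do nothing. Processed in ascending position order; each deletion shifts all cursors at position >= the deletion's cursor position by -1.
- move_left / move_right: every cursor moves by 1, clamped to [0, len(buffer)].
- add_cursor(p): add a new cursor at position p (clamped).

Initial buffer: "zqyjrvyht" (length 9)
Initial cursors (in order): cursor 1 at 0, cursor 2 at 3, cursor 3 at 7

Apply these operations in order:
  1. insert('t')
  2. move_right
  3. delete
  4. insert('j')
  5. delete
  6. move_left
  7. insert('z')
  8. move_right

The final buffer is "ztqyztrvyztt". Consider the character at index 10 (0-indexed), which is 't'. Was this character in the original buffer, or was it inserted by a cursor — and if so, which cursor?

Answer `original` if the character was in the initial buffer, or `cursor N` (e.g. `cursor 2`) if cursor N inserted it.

Answer: cursor 3

Derivation:
After op 1 (insert('t')): buffer="tzqytjrvytht" (len 12), cursors c1@1 c2@5 c3@10, authorship 1...2....3..
After op 2 (move_right): buffer="tzqytjrvytht" (len 12), cursors c1@2 c2@6 c3@11, authorship 1...2....3..
After op 3 (delete): buffer="tqytrvytt" (len 9), cursors c1@1 c2@4 c3@8, authorship 1..2...3.
After op 4 (insert('j')): buffer="tjqytjrvytjt" (len 12), cursors c1@2 c2@6 c3@11, authorship 11..22...33.
After op 5 (delete): buffer="tqytrvytt" (len 9), cursors c1@1 c2@4 c3@8, authorship 1..2...3.
After op 6 (move_left): buffer="tqytrvytt" (len 9), cursors c1@0 c2@3 c3@7, authorship 1..2...3.
After op 7 (insert('z')): buffer="ztqyztrvyztt" (len 12), cursors c1@1 c2@5 c3@10, authorship 11..22...33.
After op 8 (move_right): buffer="ztqyztrvyztt" (len 12), cursors c1@2 c2@6 c3@11, authorship 11..22...33.
Authorship (.=original, N=cursor N): 1 1 . . 2 2 . . . 3 3 .
Index 10: author = 3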